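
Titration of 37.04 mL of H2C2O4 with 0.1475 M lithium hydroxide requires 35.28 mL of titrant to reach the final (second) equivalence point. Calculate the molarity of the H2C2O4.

0.0702 M

n(LiOH) = 0.1475 x 0.03528 = 0.005204 mol.
At the final (second) equivalence point, 2 mol OH^- react per mol H2C2O4, so n(H2C2O4) = 0.005204 / 2 = 0.002602 mol.
[H2C2O4] = 0.002602 / 0.03704 L = 0.0702 M.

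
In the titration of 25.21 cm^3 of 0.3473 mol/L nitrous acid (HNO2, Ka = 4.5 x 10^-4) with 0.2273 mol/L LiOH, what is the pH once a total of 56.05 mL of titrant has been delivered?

12.69

n(acid) = 0.3473 x 0.02521 = 0.008755 mol; n(LiOH) added = 0.2273 x 0.05605 = 0.01274 mol.
Base is in excess by 0.01274 - 0.008755 = 0.003985 mol in a total volume of 0.08126 L.
[OH^-] = 0.003985/0.08126 = 0.04904 M, so pOH = 1.31 and pH = 14.00 - 1.31 = 12.69.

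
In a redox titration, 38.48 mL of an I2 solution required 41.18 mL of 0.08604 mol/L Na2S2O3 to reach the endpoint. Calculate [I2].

n(Na2S2O3) = 0.08604 x 0.04118 = 0.003543 mol.
From the balanced equation, 2 mol Na2S2O3 reacts with 1 mol I2, so n(I2) = 0.003543 x 1/2 = 0.001772 mol.
[I2] = 0.001772 / 0.03848 L = 0.0460 M.

0.0460 M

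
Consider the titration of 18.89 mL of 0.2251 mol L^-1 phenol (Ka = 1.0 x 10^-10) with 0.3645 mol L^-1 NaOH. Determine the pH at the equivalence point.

n(C6H5OH) = 0.2251 x 0.01889 = 0.004252 mol; V(NaOH) at equivalence = 0.004252/0.3645 = 0.01167 L.
At equivalence all the acid is converted to C6H5O-; total volume = 0.01889 + 0.01167 = 0.03056 L, so [C6H5O-] = 0.004252/0.03056 = 0.1392 M.
Kb = Kw/Ka = 1.0e-14 / 1.0 x 10^-10 = 0.000100.
[OH^-] = sqrt(Kb x [C6H5O-]) = sqrt(0.000100 x 0.1392) = 0.00373 M.
pOH = 2.43, so pH = 14.00 - 2.43 = 11.57.

11.57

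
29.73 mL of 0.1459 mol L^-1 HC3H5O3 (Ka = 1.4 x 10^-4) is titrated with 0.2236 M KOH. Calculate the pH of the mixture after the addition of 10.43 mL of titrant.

Initial n(HC3H5O3) = 0.1459 x 0.02973 = 0.004338 mol.
n(KOH) added = 0.2236 x 0.01043 = 0.002332 mol, converting that many moles of HC3H5O3 to C3H5O3-.
Remaining n(HC3H5O3) = 0.002005 mol; n(C3H5O3-) = 0.002332 mol.
By Henderson-Hasselbalch, pH = pKa + log([A^-]/[HA]) = 3.85 + log(0.002332/0.002005) = 3.85 + (+0.07) = 3.92.

3.92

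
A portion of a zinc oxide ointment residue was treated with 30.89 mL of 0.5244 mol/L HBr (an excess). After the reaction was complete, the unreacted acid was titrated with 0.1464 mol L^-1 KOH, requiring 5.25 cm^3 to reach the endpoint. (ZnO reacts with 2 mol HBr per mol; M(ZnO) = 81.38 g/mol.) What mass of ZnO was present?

0.628 g

Total n(HBr) added = 0.5244 x 0.03089 = 0.01620 mol.
n(KOH) used = 0.1464 x 0.005250 = 0.0007686 mol, which equals the excess n(HBr).
So n(HBr) consumed by the sample = 0.01620 - 0.0007686 = 0.01543 mol.
n(ZnO) = 0.01543 / 2 = 0.007715 mol.
mass = 0.007715 mol x 81.38 g/mol = 0.628 g.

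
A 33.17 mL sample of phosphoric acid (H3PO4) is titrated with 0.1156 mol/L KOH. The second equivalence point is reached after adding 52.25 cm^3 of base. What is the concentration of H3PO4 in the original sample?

n(KOH) = 0.1156 x 0.05225 = 0.006040 mol.
At the second equivalence point, 2 mol OH^- react per mol H3PO4, so n(H3PO4) = 0.006040 / 2 = 0.003020 mol.
[H3PO4] = 0.003020 / 0.03317 L = 0.0910 M.

0.0910 M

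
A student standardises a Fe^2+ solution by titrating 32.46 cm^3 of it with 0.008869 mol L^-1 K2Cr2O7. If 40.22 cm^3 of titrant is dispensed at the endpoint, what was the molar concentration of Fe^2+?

0.0659 M

n(K2Cr2O7) = 0.008869 x 0.04022 = 0.0003567 mol.
From the balanced equation, 1 mol K2Cr2O7 reacts with 6 mol Fe^2+, so n(Fe^2+) = 0.0003567 x 6/1 = 0.002140 mol.
[Fe^2+] = 0.002140 / 0.03246 L = 0.0659 M.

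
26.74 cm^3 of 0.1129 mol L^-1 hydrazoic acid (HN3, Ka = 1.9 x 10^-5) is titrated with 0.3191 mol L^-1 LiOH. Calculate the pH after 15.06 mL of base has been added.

12.63

n(acid) = 0.1129 x 0.02674 = 0.003019 mol; n(LiOH) added = 0.3191 x 0.01506 = 0.004806 mol.
Base is in excess by 0.004806 - 0.003019 = 0.001787 mol in a total volume of 0.04180 L.
[OH^-] = 0.001787/0.04180 = 0.04274 M, so pOH = 1.37 and pH = 14.00 - 1.37 = 12.63.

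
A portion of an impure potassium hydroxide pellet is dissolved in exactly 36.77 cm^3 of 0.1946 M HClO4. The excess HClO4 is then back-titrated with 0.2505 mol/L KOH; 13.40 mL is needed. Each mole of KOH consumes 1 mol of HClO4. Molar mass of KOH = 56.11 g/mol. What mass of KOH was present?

Total n(HClO4) added = 0.1946 x 0.03677 = 0.007155 mol.
n(KOH) used = 0.2505 x 0.01340 = 0.003357 mol, which equals the excess n(HClO4).
So n(HClO4) consumed by the sample = 0.007155 - 0.003357 = 0.003799 mol.
n(KOH) = 0.003799 / 1 = 0.003799 mol.
mass = 0.003799 mol x 56.11 g/mol = 0.213 g.

0.213 g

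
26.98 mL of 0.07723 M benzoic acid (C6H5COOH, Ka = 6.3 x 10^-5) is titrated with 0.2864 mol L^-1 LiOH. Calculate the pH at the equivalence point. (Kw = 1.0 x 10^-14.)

8.49

n(C6H5COOH) = 0.07723 x 0.02698 = 0.002084 mol; V(LiOH) at equivalence = 0.002084/0.2864 = 0.007275 L.
At equivalence all the acid is converted to C6H5COO-; total volume = 0.02698 + 0.007275 = 0.03426 L, so [C6H5COO-] = 0.002084/0.03426 = 0.06083 M.
Kb = Kw/Ka = 1.0e-14 / 6.3 x 10^-5 = 1.59e-10.
[OH^-] = sqrt(Kb x [C6H5COO-]) = sqrt(1.59e-10 x 0.06083) = 3.11e-6 M.
pOH = 5.51, so pH = 14.00 - 5.51 = 8.49.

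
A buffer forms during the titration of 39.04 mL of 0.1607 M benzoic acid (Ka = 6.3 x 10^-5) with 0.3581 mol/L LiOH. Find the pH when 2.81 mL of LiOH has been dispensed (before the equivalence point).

Initial n(C6H5COOH) = 0.1607 x 0.03904 = 0.006274 mol.
n(LiOH) added = 0.3581 x 0.002810 = 0.001006 mol, converting that many moles of C6H5COOH to C6H5COO-.
Remaining n(C6H5COOH) = 0.005267 mol; n(C6H5COO-) = 0.001006 mol.
By Henderson-Hasselbalch, pH = pKa + log([A^-]/[HA]) = 4.20 + log(0.001006/0.005267) = 4.20 + (-0.72) = 3.48.

3.48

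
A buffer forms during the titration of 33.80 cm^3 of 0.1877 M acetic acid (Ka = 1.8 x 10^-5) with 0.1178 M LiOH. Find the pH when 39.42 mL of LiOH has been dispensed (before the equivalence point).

Initial n(CH3COOH) = 0.1877 x 0.03380 = 0.006344 mol.
n(LiOH) added = 0.1178 x 0.03942 = 0.004644 mol, converting that many moles of CH3COOH to CH3COO-.
Remaining n(CH3COOH) = 0.001701 mol; n(CH3COO-) = 0.004644 mol.
By Henderson-Hasselbalch, pH = pKa + log([A^-]/[HA]) = 4.74 + log(0.004644/0.001701) = 4.74 + (+0.44) = 5.18.

5.18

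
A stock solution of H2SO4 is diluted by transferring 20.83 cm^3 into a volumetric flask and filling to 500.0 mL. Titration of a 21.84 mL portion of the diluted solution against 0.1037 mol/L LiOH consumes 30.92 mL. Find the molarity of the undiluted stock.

n(LiOH) = 0.1037 x 0.03092 = 0.003206 mol.
n(H2SO4) in the aliquot = 0.003206 x 1/2 = 0.001603 mol.
[diluted H2SO4] = 0.001603 / 0.02184 = 0.07341 M.
Dilution factor = 500.0/20.83 = 24.00, so [stock] = 0.07341 x 24.00 = 1.76 M.

1.76 M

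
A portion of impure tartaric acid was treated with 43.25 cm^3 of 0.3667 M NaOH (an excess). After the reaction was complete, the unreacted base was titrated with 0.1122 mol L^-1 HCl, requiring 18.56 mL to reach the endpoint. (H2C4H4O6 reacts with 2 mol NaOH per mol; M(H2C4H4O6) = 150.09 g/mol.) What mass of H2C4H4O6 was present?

Total n(NaOH) added = 0.3667 x 0.04325 = 0.01586 mol.
n(HCl) used = 0.1122 x 0.01856 = 0.002082 mol, which equals the excess n(NaOH).
So n(NaOH) consumed by the sample = 0.01586 - 0.002082 = 0.01378 mol.
n(H2C4H4O6) = 0.01378 / 2 = 0.006889 mol.
mass = 0.006889 mol x 150.09 g/mol = 1.03 g.

1.03 g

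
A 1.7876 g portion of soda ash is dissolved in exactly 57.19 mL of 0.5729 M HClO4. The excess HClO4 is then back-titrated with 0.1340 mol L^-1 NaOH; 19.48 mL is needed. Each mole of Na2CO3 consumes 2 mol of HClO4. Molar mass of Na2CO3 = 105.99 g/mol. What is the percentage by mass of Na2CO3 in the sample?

Total n(HClO4) added = 0.5729 x 0.05719 = 0.03276 mol.
n(NaOH) used = 0.1340 x 0.01948 = 0.002610 mol, which equals the excess n(HClO4).
So n(HClO4) consumed by the sample = 0.03276 - 0.002610 = 0.03015 mol.
n(Na2CO3) = 0.03015 / 2 = 0.01508 mol.
mass Na2CO3 = 0.01508 x 105.99 = 1.598 g, so %Na2CO3 = 1.598/1.7876 x 100 = 89.4%.

89.4%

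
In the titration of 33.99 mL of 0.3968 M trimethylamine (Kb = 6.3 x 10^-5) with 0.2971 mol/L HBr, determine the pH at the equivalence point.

5.28

n((CH3)3N) = 0.3968 x 0.03399 = 0.01349 mol; V(HBr) at equivalence = 0.01349/0.2971 = 0.04540 L.
At equivalence the base is fully converted to (CH3)3NH+; total volume = 0.07939 L, so [(CH3)3NH+] = 0.01349/0.07939 = 0.1699 M.
Ka((CH3)3NH+) = Kw/Kb = 1.0e-14 / 6.3 x 10^-5 = 1.59e-10.
[H^+] = sqrt(Ka x [(CH3)3NH+]) = sqrt(1.59e-10 x 0.1699) = 5.19e-6 M.
pH = -log(5.19e-6) = 5.28.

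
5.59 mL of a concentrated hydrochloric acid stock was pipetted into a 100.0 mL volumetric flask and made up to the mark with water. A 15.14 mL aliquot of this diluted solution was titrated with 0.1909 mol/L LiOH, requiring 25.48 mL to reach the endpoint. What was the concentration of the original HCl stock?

5.75 M

n(LiOH) = 0.1909 x 0.02548 = 0.004864 mol.
n(HCl) in the aliquot = 0.004864 mol.
[diluted HCl] = 0.004864 / 0.01514 = 0.3213 M.
Dilution factor = 100.0/5.590 = 17.89, so [stock] = 0.3213 x 17.89 = 5.75 M.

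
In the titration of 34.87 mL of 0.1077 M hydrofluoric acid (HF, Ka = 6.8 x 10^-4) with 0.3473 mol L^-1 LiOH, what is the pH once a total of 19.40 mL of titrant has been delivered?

n(acid) = 0.1077 x 0.03487 = 0.003755 mol; n(LiOH) added = 0.3473 x 0.01940 = 0.006738 mol.
Base is in excess by 0.006738 - 0.003755 = 0.002982 mol in a total volume of 0.05427 L.
[OH^-] = 0.002982/0.05427 = 0.05495 M, so pOH = 1.26 and pH = 14.00 - 1.26 = 12.74.

12.74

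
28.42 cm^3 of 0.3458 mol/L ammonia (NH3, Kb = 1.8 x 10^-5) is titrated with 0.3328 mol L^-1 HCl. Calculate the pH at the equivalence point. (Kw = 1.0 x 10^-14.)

5.01

n(NH3) = 0.3458 x 0.02842 = 0.009828 mol; V(HCl) at equivalence = 0.009828/0.3328 = 0.02953 L.
At equivalence the base is fully converted to NH4+; total volume = 0.05795 L, so [NH4+] = 0.009828/0.05795 = 0.1696 M.
Ka(NH4+) = Kw/Kb = 1.0e-14 / 1.8 x 10^-5 = 5.56e-10.
[H^+] = sqrt(Ka x [NH4+]) = sqrt(5.56e-10 x 0.1696) = 9.71e-6 M.
pH = -log(9.71e-6) = 5.01.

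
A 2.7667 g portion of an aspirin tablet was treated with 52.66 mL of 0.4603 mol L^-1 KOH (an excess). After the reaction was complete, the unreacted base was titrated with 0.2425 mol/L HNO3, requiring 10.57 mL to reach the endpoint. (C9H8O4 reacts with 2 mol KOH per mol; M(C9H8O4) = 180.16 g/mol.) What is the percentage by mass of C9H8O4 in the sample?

Total n(KOH) added = 0.4603 x 0.05266 = 0.02424 mol.
n(HNO3) used = 0.2425 x 0.01057 = 0.002563 mol, which equals the excess n(KOH).
So n(KOH) consumed by the sample = 0.02424 - 0.002563 = 0.02168 mol.
n(C9H8O4) = 0.02168 / 2 = 0.01084 mol.
mass C9H8O4 = 0.01084 x 180.16 = 1.953 g, so %C9H8O4 = 1.953/2.7667 x 100 = 70.6%.

70.6%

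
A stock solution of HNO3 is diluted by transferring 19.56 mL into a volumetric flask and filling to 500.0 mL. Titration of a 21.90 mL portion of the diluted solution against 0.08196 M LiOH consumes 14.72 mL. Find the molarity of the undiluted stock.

n(LiOH) = 0.08196 x 0.01472 = 0.001206 mol.
n(HNO3) in the aliquot = 0.001206 mol.
[diluted HNO3] = 0.001206 / 0.02190 = 0.05509 M.
Dilution factor = 500.0/19.56 = 25.56, so [stock] = 0.05509 x 25.56 = 1.41 M.

1.41 M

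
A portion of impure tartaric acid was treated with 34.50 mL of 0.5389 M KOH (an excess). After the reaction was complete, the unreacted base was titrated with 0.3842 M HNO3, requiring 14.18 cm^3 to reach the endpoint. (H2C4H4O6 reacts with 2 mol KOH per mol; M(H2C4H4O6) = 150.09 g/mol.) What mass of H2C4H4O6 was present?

0.986 g

Total n(KOH) added = 0.5389 x 0.03450 = 0.01859 mol.
n(HNO3) used = 0.3842 x 0.01418 = 0.005448 mol, which equals the excess n(KOH).
So n(KOH) consumed by the sample = 0.01859 - 0.005448 = 0.01314 mol.
n(H2C4H4O6) = 0.01314 / 2 = 0.006572 mol.
mass = 0.006572 mol x 150.09 g/mol = 0.986 g.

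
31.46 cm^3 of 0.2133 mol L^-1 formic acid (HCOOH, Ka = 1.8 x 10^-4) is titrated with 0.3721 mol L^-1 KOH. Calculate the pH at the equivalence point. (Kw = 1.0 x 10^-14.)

n(HCOOH) = 0.2133 x 0.03146 = 0.006710 mol; V(KOH) at equivalence = 0.006710/0.3721 = 0.01803 L.
At equivalence all the acid is converted to HCOO-; total volume = 0.03146 + 0.01803 = 0.04949 L, so [HCOO-] = 0.006710/0.04949 = 0.1356 M.
Kb = Kw/Ka = 1.0e-14 / 1.8 x 10^-4 = 5.56e-11.
[OH^-] = sqrt(Kb x [HCOO-]) = sqrt(5.56e-11 x 0.1356) = 2.74e-6 M.
pOH = 5.56, so pH = 14.00 - 5.56 = 8.44.

8.44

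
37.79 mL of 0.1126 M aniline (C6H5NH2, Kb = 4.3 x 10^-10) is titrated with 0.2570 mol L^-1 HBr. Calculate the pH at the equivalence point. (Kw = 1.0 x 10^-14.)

n(C6H5NH2) = 0.1126 x 0.03779 = 0.004255 mol; V(HBr) at equivalence = 0.004255/0.2570 = 0.01656 L.
At equivalence the base is fully converted to C6H5NH3+; total volume = 0.05435 L, so [C6H5NH3+] = 0.004255/0.05435 = 0.07830 M.
Ka(C6H5NH3+) = Kw/Kb = 1.0e-14 / 4.3 x 10^-10 = 2.33e-5.
[H^+] = sqrt(Ka x [C6H5NH3+]) = sqrt(2.33e-5 x 0.07830) = 0.00135 M.
pH = -log(0.00135) = 2.87.

2.87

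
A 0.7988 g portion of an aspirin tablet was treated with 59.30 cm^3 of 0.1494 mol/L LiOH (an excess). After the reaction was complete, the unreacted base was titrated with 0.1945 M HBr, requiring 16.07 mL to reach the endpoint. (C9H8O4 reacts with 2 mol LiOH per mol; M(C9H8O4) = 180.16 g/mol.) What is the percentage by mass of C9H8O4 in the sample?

Total n(LiOH) added = 0.1494 x 0.05930 = 0.008859 mol.
n(HBr) used = 0.1945 x 0.01607 = 0.003126 mol, which equals the excess n(LiOH).
So n(LiOH) consumed by the sample = 0.008859 - 0.003126 = 0.005734 mol.
n(C9H8O4) = 0.005734 / 2 = 0.002867 mol.
mass C9H8O4 = 0.002867 x 180.16 = 0.5165 g, so %C9H8O4 = 0.5165/0.7988 x 100 = 64.7%.

64.7%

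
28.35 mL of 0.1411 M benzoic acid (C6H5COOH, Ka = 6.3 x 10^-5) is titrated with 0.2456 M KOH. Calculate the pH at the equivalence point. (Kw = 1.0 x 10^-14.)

n(C6H5COOH) = 0.1411 x 0.02835 = 0.004000 mol; V(KOH) at equivalence = 0.004000/0.2456 = 0.01629 L.
At equivalence all the acid is converted to C6H5COO-; total volume = 0.02835 + 0.01629 = 0.04464 L, so [C6H5COO-] = 0.004000/0.04464 = 0.08962 M.
Kb = Kw/Ka = 1.0e-14 / 6.3 x 10^-5 = 1.59e-10.
[OH^-] = sqrt(Kb x [C6H5COO-]) = sqrt(1.59e-10 x 0.08962) = 3.77e-6 M.
pOH = 5.42, so pH = 14.00 - 5.42 = 8.58.

8.58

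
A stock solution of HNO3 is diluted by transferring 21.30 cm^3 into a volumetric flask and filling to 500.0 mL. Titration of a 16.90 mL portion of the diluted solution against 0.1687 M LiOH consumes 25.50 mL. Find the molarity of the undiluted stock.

n(LiOH) = 0.1687 x 0.02550 = 0.004302 mol.
n(HNO3) in the aliquot = 0.004302 mol.
[diluted HNO3] = 0.004302 / 0.01690 = 0.2545 M.
Dilution factor = 500.0/21.30 = 23.47, so [stock] = 0.2545 x 23.47 = 5.98 M.

5.98 M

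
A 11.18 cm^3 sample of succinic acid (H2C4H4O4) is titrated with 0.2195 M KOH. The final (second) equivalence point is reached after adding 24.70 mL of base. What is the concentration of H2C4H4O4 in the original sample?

0.242 M

n(KOH) = 0.2195 x 0.02470 = 0.005422 mol.
At the final (second) equivalence point, 2 mol OH^- react per mol H2C4H4O4, so n(H2C4H4O4) = 0.005422 / 2 = 0.002711 mol.
[H2C4H4O4] = 0.002711 / 0.01118 L = 0.242 M.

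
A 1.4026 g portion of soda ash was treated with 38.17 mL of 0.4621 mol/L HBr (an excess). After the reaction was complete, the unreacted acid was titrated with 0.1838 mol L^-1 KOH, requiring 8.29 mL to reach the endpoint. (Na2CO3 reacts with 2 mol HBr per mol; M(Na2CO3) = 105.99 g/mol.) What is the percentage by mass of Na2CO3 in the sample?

Total n(HBr) added = 0.4621 x 0.03817 = 0.01764 mol.
n(KOH) used = 0.1838 x 0.008290 = 0.001524 mol, which equals the excess n(HBr).
So n(HBr) consumed by the sample = 0.01764 - 0.001524 = 0.01611 mol.
n(Na2CO3) = 0.01611 / 2 = 0.008057 mol.
mass Na2CO3 = 0.008057 x 105.99 = 0.8540 g, so %Na2CO3 = 0.8540/1.4026 x 100 = 60.9%.

60.9%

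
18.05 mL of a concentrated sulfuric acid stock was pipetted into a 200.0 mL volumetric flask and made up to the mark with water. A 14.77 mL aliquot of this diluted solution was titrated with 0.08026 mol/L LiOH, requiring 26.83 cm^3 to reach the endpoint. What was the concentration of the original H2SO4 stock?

0.808 M

n(LiOH) = 0.08026 x 0.02683 = 0.002153 mol.
n(H2SO4) in the aliquot = 0.002153 x 1/2 = 0.001077 mol.
[diluted H2SO4] = 0.001077 / 0.01477 = 0.07290 M.
Dilution factor = 200.0/18.05 = 11.08, so [stock] = 0.07290 x 11.08 = 0.808 M.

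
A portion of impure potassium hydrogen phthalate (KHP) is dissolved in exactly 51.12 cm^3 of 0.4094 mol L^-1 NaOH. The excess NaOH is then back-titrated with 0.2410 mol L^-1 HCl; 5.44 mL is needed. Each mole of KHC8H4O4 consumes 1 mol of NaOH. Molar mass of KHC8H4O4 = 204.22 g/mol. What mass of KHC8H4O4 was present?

4.01 g

Total n(NaOH) added = 0.4094 x 0.05112 = 0.02093 mol.
n(HCl) used = 0.2410 x 0.005440 = 0.001311 mol, which equals the excess n(NaOH).
So n(NaOH) consumed by the sample = 0.02093 - 0.001311 = 0.01962 mol.
n(KHC8H4O4) = 0.01962 / 1 = 0.01962 mol.
mass = 0.01962 mol x 204.22 g/mol = 4.01 g.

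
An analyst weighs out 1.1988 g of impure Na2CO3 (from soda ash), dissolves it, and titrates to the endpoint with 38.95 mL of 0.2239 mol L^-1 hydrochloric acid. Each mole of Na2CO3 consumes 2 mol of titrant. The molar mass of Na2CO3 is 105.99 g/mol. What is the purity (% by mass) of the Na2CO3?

n(HCl) = 0.2239 x 0.03895 = 0.008721 mol.
n(Na2CO3) = 0.008721 / 2 = 0.004360 mol.
mass of Na2CO3 = 0.004360 x 105.99 = 0.4622 g.
% purity = 0.4622 / 1.1988 x 100 = 38.6%.

38.6%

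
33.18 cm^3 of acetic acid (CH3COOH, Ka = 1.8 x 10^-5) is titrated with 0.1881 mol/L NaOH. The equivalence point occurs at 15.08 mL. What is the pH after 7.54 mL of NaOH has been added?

7.54 mL is exactly half the equivalence volume (15.08/2), i.e. the half-equivalence point.
There, n(HA) = n(A^-), so pH = pKa = -log(1.8 x 10^-5) = 4.74.

4.74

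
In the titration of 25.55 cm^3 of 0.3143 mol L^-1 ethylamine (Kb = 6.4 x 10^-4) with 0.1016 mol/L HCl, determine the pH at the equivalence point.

5.96

n(C2H5NH2) = 0.3143 x 0.02555 = 0.008030 mol; V(HCl) at equivalence = 0.008030/0.1016 = 0.07904 L.
At equivalence the base is fully converted to C2H5NH3+; total volume = 0.1046 L, so [C2H5NH3+] = 0.008030/0.1046 = 0.07678 M.
Ka(C2H5NH3+) = Kw/Kb = 1.0e-14 / 6.4 x 10^-4 = 1.56e-11.
[H^+] = sqrt(Ka x [C2H5NH3+]) = sqrt(1.56e-11 x 0.07678) = 1.10e-6 M.
pH = -log(1.10e-6) = 5.96.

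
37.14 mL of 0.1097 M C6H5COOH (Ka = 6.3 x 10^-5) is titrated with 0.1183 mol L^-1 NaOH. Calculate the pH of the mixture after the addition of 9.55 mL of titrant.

Initial n(C6H5COOH) = 0.1097 x 0.03714 = 0.004074 mol.
n(NaOH) added = 0.1183 x 0.009550 = 0.001130 mol, converting that many moles of C6H5COOH to C6H5COO-.
Remaining n(C6H5COOH) = 0.002944 mol; n(C6H5COO-) = 0.001130 mol.
By Henderson-Hasselbalch, pH = pKa + log([A^-]/[HA]) = 4.20 + log(0.001130/0.002944) = 4.20 + (-0.42) = 3.78.

3.78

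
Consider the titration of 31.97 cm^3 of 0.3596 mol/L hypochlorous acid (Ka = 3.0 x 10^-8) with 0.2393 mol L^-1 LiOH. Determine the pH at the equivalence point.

10.34

n(HClO) = 0.3596 x 0.03197 = 0.01150 mol; V(LiOH) at equivalence = 0.01150/0.2393 = 0.04804 L.
At equivalence all the acid is converted to ClO-; total volume = 0.03197 + 0.04804 = 0.08001 L, so [ClO-] = 0.01150/0.08001 = 0.1437 M.
Kb = Kw/Ka = 1.0e-14 / 3.0 x 10^-8 = 3.33e-7.
[OH^-] = sqrt(Kb x [ClO-]) = sqrt(3.33e-7 x 0.1437) = 0.000219 M.
pOH = 3.66, so pH = 14.00 - 3.66 = 10.34.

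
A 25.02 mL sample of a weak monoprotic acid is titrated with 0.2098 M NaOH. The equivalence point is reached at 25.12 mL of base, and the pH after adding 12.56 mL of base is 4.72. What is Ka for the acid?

12.56 mL is half of the equivalence volume, so this is the half-equivalence point where [HA] = [A^-].
At half-equivalence pH = pKa, so pKa = 4.72.
Ka = 10^(-4.72) = 1.9 x 10^-5.

1.9 x 10^-5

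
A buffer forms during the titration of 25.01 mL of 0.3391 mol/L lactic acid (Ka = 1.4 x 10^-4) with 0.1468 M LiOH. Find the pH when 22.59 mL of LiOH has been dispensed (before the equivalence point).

3.66

Initial n(HC3H5O3) = 0.3391 x 0.02501 = 0.008481 mol.
n(LiOH) added = 0.1468 x 0.02259 = 0.003316 mol, converting that many moles of HC3H5O3 to C3H5O3-.
Remaining n(HC3H5O3) = 0.005165 mol; n(C3H5O3-) = 0.003316 mol.
By Henderson-Hasselbalch, pH = pKa + log([A^-]/[HA]) = 3.85 + log(0.003316/0.005165) = 3.85 + (-0.19) = 3.66.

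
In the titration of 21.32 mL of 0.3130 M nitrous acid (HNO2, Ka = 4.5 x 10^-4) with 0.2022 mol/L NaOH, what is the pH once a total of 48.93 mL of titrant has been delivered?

n(acid) = 0.3130 x 0.02132 = 0.006673 mol; n(NaOH) added = 0.2022 x 0.04893 = 0.009894 mol.
Base is in excess by 0.009894 - 0.006673 = 0.003220 mol in a total volume of 0.07025 L.
[OH^-] = 0.003220/0.07025 = 0.04584 M, so pOH = 1.34 and pH = 14.00 - 1.34 = 12.66.

12.66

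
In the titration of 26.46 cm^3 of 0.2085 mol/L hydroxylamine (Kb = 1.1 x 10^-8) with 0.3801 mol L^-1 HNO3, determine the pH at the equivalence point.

3.46

n(NH2OH) = 0.2085 x 0.02646 = 0.005517 mol; V(HNO3) at equivalence = 0.005517/0.3801 = 0.01451 L.
At equivalence the base is fully converted to NH3OH+; total volume = 0.04097 L, so [NH3OH+] = 0.005517/0.04097 = 0.1346 M.
Ka(NH3OH+) = Kw/Kb = 1.0e-14 / 1.1 x 10^-8 = 9.09e-7.
[H^+] = sqrt(Ka x [NH3OH+]) = sqrt(9.09e-7 x 0.1346) = 0.000350 M.
pH = -log(0.000350) = 3.46.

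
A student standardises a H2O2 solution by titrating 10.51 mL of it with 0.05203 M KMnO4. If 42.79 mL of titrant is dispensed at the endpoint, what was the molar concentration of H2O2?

n(KMnO4) = 0.05203 x 0.04279 = 0.002226 mol.
From the balanced equation, 2 mol KMnO4 reacts with 5 mol H2O2, so n(H2O2) = 0.002226 x 5/2 = 0.005566 mol.
[H2O2] = 0.005566 / 0.01051 L = 0.530 M.

0.530 M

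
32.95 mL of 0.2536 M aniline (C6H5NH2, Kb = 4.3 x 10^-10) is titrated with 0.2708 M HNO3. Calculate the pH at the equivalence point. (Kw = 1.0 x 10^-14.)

2.76

n(C6H5NH2) = 0.2536 x 0.03295 = 0.008356 mol; V(HNO3) at equivalence = 0.008356/0.2708 = 0.03086 L.
At equivalence the base is fully converted to C6H5NH3+; total volume = 0.06381 L, so [C6H5NH3+] = 0.008356/0.06381 = 0.1310 M.
Ka(C6H5NH3+) = Kw/Kb = 1.0e-14 / 4.3 x 10^-10 = 2.33e-5.
[H^+] = sqrt(Ka x [C6H5NH3+]) = sqrt(2.33e-5 x 0.1310) = 0.00175 M.
pH = -log(0.00175) = 2.76.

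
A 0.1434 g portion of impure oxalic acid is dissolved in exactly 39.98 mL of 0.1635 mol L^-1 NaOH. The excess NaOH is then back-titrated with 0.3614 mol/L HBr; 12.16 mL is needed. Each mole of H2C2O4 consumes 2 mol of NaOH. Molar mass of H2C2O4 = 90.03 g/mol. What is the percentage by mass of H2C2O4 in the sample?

67.2%

Total n(NaOH) added = 0.1635 x 0.03998 = 0.006537 mol.
n(HBr) used = 0.3614 x 0.01216 = 0.004395 mol, which equals the excess n(NaOH).
So n(NaOH) consumed by the sample = 0.006537 - 0.004395 = 0.002142 mol.
n(H2C2O4) = 0.002142 / 2 = 0.001071 mol.
mass H2C2O4 = 0.001071 x 90.03 = 0.09643 g, so %H2C2O4 = 0.09643/0.1434 x 100 = 67.2%.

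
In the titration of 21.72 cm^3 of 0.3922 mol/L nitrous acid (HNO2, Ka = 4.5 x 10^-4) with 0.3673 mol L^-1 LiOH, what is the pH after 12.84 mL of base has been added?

Initial n(HNO2) = 0.3922 x 0.02172 = 0.008519 mol.
n(LiOH) added = 0.3673 x 0.01284 = 0.004716 mol, converting that many moles of HNO2 to NO2-.
Remaining n(HNO2) = 0.003802 mol; n(NO2-) = 0.004716 mol.
By Henderson-Hasselbalch, pH = pKa + log([A^-]/[HA]) = 3.35 + log(0.004716/0.003802) = 3.35 + (+0.09) = 3.44.

3.44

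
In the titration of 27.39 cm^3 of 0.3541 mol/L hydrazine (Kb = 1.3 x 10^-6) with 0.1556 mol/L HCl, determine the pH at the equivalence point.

n(N2H4) = 0.3541 x 0.02739 = 0.009699 mol; V(HCl) at equivalence = 0.009699/0.1556 = 0.06233 L.
At equivalence the base is fully converted to N2H5+; total volume = 0.08972 L, so [N2H5+] = 0.009699/0.08972 = 0.1081 M.
Ka(N2H5+) = Kw/Kb = 1.0e-14 / 1.3 x 10^-6 = 7.69e-9.
[H^+] = sqrt(Ka x [N2H5+]) = sqrt(7.69e-9 x 0.1081) = 2.88e-5 M.
pH = -log(2.88e-5) = 4.54.

4.54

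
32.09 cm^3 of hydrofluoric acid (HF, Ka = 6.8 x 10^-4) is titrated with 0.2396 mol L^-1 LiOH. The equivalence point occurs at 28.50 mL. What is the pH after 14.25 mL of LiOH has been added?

14.25 mL is exactly half the equivalence volume (28.50/2), i.e. the half-equivalence point.
There, n(HA) = n(A^-), so pH = pKa = -log(6.8 x 10^-4) = 3.17.

3.17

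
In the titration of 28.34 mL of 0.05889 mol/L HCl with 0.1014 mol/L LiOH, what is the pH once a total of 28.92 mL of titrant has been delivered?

12.34

n(acid) = 0.05889 x 0.02834 = 0.001669 mol; n(LiOH) added = 0.1014 x 0.02892 = 0.002932 mol.
Base is in excess by 0.002932 - 0.001669 = 0.001264 mol in a total volume of 0.05726 L.
[OH^-] = 0.001264/0.05726 = 0.02207 M, so pOH = 1.66 and pH = 14.00 - 1.66 = 12.34.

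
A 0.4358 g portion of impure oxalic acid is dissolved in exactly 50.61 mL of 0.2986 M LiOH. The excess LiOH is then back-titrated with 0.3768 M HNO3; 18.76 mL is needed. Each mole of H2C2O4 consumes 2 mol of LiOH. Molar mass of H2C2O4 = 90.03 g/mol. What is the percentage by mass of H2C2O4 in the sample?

83.1%

Total n(LiOH) added = 0.2986 x 0.05061 = 0.01511 mol.
n(HNO3) used = 0.3768 x 0.01876 = 0.007069 mol, which equals the excess n(LiOH).
So n(LiOH) consumed by the sample = 0.01511 - 0.007069 = 0.008043 mol.
n(H2C2O4) = 0.008043 / 2 = 0.004022 mol.
mass H2C2O4 = 0.004022 x 90.03 = 0.3621 g, so %H2C2O4 = 0.3621/0.4358 x 100 = 83.1%.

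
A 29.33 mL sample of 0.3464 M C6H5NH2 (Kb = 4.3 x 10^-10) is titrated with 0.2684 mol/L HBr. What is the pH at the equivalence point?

n(C6H5NH2) = 0.3464 x 0.02933 = 0.01016 mol; V(HBr) at equivalence = 0.01016/0.2684 = 0.03785 L.
At equivalence the base is fully converted to C6H5NH3+; total volume = 0.06718 L, so [C6H5NH3+] = 0.01016/0.06718 = 0.1512 M.
Ka(C6H5NH3+) = Kw/Kb = 1.0e-14 / 4.3 x 10^-10 = 2.33e-5.
[H^+] = sqrt(Ka x [C6H5NH3+]) = sqrt(2.33e-5 x 0.1512) = 0.00188 M.
pH = -log(0.00188) = 2.73.

2.73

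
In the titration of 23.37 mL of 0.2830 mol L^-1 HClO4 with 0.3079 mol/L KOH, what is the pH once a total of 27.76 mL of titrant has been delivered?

n(acid) = 0.2830 x 0.02337 = 0.006614 mol; n(KOH) added = 0.3079 x 0.02776 = 0.008547 mol.
Base is in excess by 0.008547 - 0.006614 = 0.001934 mol in a total volume of 0.05113 L.
[OH^-] = 0.001934/0.05113 = 0.03782 M, so pOH = 1.42 and pH = 14.00 - 1.42 = 12.58.

12.58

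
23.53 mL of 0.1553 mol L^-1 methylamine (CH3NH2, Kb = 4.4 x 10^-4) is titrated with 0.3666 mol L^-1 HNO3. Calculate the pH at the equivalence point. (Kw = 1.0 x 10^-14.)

n(CH3NH2) = 0.1553 x 0.02353 = 0.003654 mol; V(HNO3) at equivalence = 0.003654/0.3666 = 0.009968 L.
At equivalence the base is fully converted to CH3NH3+; total volume = 0.03350 L, so [CH3NH3+] = 0.003654/0.03350 = 0.1091 M.
Ka(CH3NH3+) = Kw/Kb = 1.0e-14 / 4.4 x 10^-4 = 2.27e-11.
[H^+] = sqrt(Ka x [CH3NH3+]) = sqrt(2.27e-11 x 0.1091) = 1.57e-6 M.
pH = -log(1.57e-6) = 5.80.

5.80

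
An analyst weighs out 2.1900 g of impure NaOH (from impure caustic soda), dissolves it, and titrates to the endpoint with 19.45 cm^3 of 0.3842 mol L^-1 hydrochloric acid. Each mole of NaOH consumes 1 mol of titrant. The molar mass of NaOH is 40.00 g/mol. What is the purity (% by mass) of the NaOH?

13.6%

n(HCl) = 0.3842 x 0.01945 = 0.007473 mol.
n(NaOH) = 0.007473 / 1 = 0.007473 mol.
mass of NaOH = 0.007473 x 40.00 = 0.2989 g.
% purity = 0.2989 / 2.1900 x 100 = 13.6%.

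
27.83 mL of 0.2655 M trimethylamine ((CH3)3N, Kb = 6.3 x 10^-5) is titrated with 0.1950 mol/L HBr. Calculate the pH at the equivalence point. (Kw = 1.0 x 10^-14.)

5.37

n((CH3)3N) = 0.2655 x 0.02783 = 0.007389 mol; V(HBr) at equivalence = 0.007389/0.1950 = 0.03789 L.
At equivalence the base is fully converted to (CH3)3NH+; total volume = 0.06572 L, so [(CH3)3NH+] = 0.007389/0.06572 = 0.1124 M.
Ka((CH3)3NH+) = Kw/Kb = 1.0e-14 / 6.3 x 10^-5 = 1.59e-10.
[H^+] = sqrt(Ka x [(CH3)3NH+]) = sqrt(1.59e-10 x 0.1124) = 4.22e-6 M.
pH = -log(4.22e-6) = 5.37.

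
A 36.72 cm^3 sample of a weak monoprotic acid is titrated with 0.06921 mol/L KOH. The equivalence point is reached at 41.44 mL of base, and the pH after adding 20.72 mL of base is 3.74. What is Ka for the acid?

20.72 mL is half of the equivalence volume, so this is the half-equivalence point where [HA] = [A^-].
At half-equivalence pH = pKa, so pKa = 3.74.
Ka = 10^(-3.74) = 1.8 x 10^-4.

1.8 x 10^-4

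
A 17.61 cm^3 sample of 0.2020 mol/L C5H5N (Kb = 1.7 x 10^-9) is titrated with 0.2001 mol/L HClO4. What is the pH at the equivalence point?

3.11

n(C5H5N) = 0.2020 x 0.01761 = 0.003557 mol; V(HClO4) at equivalence = 0.003557/0.2001 = 0.01778 L.
At equivalence the base is fully converted to C5H5NH+; total volume = 0.03539 L, so [C5H5NH+] = 0.003557/0.03539 = 0.1005 M.
Ka(C5H5NH+) = Kw/Kb = 1.0e-14 / 1.7 x 10^-9 = 5.88e-6.
[H^+] = sqrt(Ka x [C5H5NH+]) = sqrt(5.88e-6 x 0.1005) = 0.000769 M.
pH = -log(0.000769) = 3.11.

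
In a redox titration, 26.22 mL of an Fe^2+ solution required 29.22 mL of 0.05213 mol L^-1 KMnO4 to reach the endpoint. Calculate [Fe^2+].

n(KMnO4) = 0.05213 x 0.02922 = 0.001523 mol.
From the balanced equation, 1 mol KMnO4 reacts with 5 mol Fe^2+, so n(Fe^2+) = 0.001523 x 5/1 = 0.007616 mol.
[Fe^2+] = 0.007616 / 0.02622 L = 0.290 M.

0.290 M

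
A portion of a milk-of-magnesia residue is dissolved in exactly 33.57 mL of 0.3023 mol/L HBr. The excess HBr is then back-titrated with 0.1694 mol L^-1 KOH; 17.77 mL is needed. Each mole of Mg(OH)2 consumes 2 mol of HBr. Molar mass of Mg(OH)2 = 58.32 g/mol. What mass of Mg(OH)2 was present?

0.208 g

Total n(HBr) added = 0.3023 x 0.03357 = 0.01015 mol.
n(KOH) used = 0.1694 x 0.01777 = 0.003010 mol, which equals the excess n(HBr).
So n(HBr) consumed by the sample = 0.01015 - 0.003010 = 0.007138 mol.
n(Mg(OH)2) = 0.007138 / 2 = 0.003569 mol.
mass = 0.003569 mol x 58.32 g/mol = 0.208 g.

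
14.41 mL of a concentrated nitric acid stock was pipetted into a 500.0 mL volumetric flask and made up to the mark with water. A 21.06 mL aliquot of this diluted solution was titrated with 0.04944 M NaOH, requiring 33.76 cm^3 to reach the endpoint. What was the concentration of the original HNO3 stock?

2.75 M

n(NaOH) = 0.04944 x 0.03376 = 0.001669 mol.
n(HNO3) in the aliquot = 0.001669 mol.
[diluted HNO3] = 0.001669 / 0.02106 = 0.07925 M.
Dilution factor = 500.0/14.41 = 34.70, so [stock] = 0.07925 x 34.70 = 2.75 M.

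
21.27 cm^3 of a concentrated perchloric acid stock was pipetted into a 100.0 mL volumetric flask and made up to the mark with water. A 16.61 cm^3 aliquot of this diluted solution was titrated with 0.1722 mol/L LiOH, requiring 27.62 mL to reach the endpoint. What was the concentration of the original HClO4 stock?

n(LiOH) = 0.1722 x 0.02762 = 0.004756 mol.
n(HClO4) in the aliquot = 0.004756 mol.
[diluted HClO4] = 0.004756 / 0.01661 = 0.2863 M.
Dilution factor = 100.0/21.27 = 4.701, so [stock] = 0.2863 x 4.701 = 1.35 M.

1.35 M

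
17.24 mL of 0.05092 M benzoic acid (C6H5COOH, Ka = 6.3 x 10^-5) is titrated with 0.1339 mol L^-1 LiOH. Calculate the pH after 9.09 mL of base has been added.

n(acid) = 0.05092 x 0.01724 = 0.0008779 mol; n(LiOH) added = 0.1339 x 0.009090 = 0.001217 mol.
Base is in excess by 0.001217 - 0.0008779 = 0.0003393 mol in a total volume of 0.02633 L.
[OH^-] = 0.0003393/0.02633 = 0.01289 M, so pOH = 1.89 and pH = 14.00 - 1.89 = 12.11.

12.11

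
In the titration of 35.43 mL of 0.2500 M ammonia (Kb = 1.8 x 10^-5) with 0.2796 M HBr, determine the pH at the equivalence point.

5.07

n(NH3) = 0.2500 x 0.03543 = 0.008858 mol; V(HBr) at equivalence = 0.008858/0.2796 = 0.03168 L.
At equivalence the base is fully converted to NH4+; total volume = 0.06711 L, so [NH4+] = 0.008858/0.06711 = 0.1320 M.
Ka(NH4+) = Kw/Kb = 1.0e-14 / 1.8 x 10^-5 = 5.56e-10.
[H^+] = sqrt(Ka x [NH4+]) = sqrt(5.56e-10 x 0.1320) = 8.56e-6 M.
pH = -log(8.56e-6) = 5.07.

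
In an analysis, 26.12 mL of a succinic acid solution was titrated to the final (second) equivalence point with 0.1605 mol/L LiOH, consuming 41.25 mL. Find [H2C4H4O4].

n(LiOH) = 0.1605 x 0.04125 = 0.006621 mol.
At the final (second) equivalence point, 2 mol OH^- react per mol H2C4H4O4, so n(H2C4H4O4) = 0.006621 / 2 = 0.003310 mol.
[H2C4H4O4] = 0.003310 / 0.02612 L = 0.127 M.

0.127 M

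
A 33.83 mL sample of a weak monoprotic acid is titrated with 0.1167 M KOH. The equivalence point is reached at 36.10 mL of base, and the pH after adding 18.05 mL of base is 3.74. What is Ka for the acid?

18.05 mL is half of the equivalence volume, so this is the half-equivalence point where [HA] = [A^-].
At half-equivalence pH = pKa, so pKa = 3.74.
Ka = 10^(-3.74) = 1.8 x 10^-4.

1.8 x 10^-4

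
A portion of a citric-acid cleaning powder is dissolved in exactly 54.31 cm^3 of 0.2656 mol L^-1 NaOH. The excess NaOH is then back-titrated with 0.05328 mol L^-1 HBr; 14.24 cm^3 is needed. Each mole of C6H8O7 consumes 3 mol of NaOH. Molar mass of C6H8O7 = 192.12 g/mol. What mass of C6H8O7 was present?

Total n(NaOH) added = 0.2656 x 0.05431 = 0.01442 mol.
n(HBr) used = 0.05328 x 0.01424 = 0.0007587 mol, which equals the excess n(NaOH).
So n(NaOH) consumed by the sample = 0.01442 - 0.0007587 = 0.01367 mol.
n(C6H8O7) = 0.01367 / 3 = 0.004555 mol.
mass = 0.004555 mol x 192.12 g/mol = 0.875 g.

0.875 g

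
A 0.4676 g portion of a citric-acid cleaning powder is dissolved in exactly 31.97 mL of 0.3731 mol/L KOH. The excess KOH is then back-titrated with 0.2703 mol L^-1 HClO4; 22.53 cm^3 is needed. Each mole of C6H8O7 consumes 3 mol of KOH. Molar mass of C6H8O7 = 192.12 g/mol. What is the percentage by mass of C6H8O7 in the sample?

80.0%

Total n(KOH) added = 0.3731 x 0.03197 = 0.01193 mol.
n(HClO4) used = 0.2703 x 0.02253 = 0.006090 mol, which equals the excess n(KOH).
So n(KOH) consumed by the sample = 0.01193 - 0.006090 = 0.005838 mol.
n(C6H8O7) = 0.005838 / 3 = 0.001946 mol.
mass C6H8O7 = 0.001946 x 192.12 = 0.3739 g, so %C6H8O7 = 0.3739/0.4676 x 100 = 80.0%.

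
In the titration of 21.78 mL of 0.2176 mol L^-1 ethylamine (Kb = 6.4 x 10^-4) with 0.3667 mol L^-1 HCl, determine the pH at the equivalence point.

5.84

n(C2H5NH2) = 0.2176 x 0.02178 = 0.004739 mol; V(HCl) at equivalence = 0.004739/0.3667 = 0.01292 L.
At equivalence the base is fully converted to C2H5NH3+; total volume = 0.03470 L, so [C2H5NH3+] = 0.004739/0.03470 = 0.1366 M.
Ka(C2H5NH3+) = Kw/Kb = 1.0e-14 / 6.4 x 10^-4 = 1.56e-11.
[H^+] = sqrt(Ka x [C2H5NH3+]) = sqrt(1.56e-11 x 0.1366) = 1.46e-6 M.
pH = -log(1.46e-6) = 5.84.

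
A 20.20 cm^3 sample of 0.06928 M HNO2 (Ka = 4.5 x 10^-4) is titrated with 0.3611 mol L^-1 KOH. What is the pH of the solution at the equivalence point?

n(HNO2) = 0.06928 x 0.02020 = 0.001399 mol; V(KOH) at equivalence = 0.001399/0.3611 = 0.003876 L.
At equivalence all the acid is converted to NO2-; total volume = 0.02020 + 0.003876 = 0.02408 L, so [NO2-] = 0.001399/0.02408 = 0.05813 M.
Kb = Kw/Ka = 1.0e-14 / 4.5 x 10^-4 = 2.22e-11.
[OH^-] = sqrt(Kb x [NO2-]) = sqrt(2.22e-11 x 0.05813) = 1.14e-6 M.
pOH = 5.94, so pH = 14.00 - 5.94 = 8.06.

8.06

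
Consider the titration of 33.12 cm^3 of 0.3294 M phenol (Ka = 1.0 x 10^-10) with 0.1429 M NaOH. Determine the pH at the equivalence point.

11.50

n(C6H5OH) = 0.3294 x 0.03312 = 0.01091 mol; V(NaOH) at equivalence = 0.01091/0.1429 = 0.07635 L.
At equivalence all the acid is converted to C6H5O-; total volume = 0.03312 + 0.07635 = 0.1095 L, so [C6H5O-] = 0.01091/0.1095 = 0.09966 M.
Kb = Kw/Ka = 1.0e-14 / 1.0 x 10^-10 = 0.000100.
[OH^-] = sqrt(Kb x [C6H5O-]) = sqrt(0.000100 x 0.09966) = 0.00316 M.
pOH = 2.50, so pH = 14.00 - 2.50 = 11.50.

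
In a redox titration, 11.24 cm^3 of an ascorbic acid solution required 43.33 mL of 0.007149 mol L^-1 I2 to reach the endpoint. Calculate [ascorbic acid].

0.0276 M

n(I2) = 0.007149 x 0.04333 = 0.0003098 mol.
From the balanced equation, 1 mol I2 reacts with 1 mol ascorbic acid, so n(ascorbic acid) = 0.0003098 x 1/1 = 0.0003098 mol.
[ascorbic acid] = 0.0003098 / 0.01124 L = 0.0276 M.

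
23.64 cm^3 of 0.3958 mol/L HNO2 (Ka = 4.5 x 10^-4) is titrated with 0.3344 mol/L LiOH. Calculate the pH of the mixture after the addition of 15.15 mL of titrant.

Initial n(HNO2) = 0.3958 x 0.02364 = 0.009357 mol.
n(LiOH) added = 0.3344 x 0.01515 = 0.005066 mol, converting that many moles of HNO2 to NO2-.
Remaining n(HNO2) = 0.004291 mol; n(NO2-) = 0.005066 mol.
By Henderson-Hasselbalch, pH = pKa + log([A^-]/[HA]) = 3.35 + log(0.005066/0.004291) = 3.35 + (+0.07) = 3.42.

3.42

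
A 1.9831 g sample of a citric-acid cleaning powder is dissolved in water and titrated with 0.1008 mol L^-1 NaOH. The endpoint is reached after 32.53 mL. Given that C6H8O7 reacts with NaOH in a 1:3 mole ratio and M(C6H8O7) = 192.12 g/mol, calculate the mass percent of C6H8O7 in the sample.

10.6%

n(NaOH) = 0.1008 x 0.03253 = 0.003279 mol.
n(C6H8O7) = 0.003279 / 3 = 0.001093 mol.
mass of C6H8O7 = 0.001093 x 192.12 = 0.2100 g.
% purity = 0.2100 / 1.9831 x 100 = 10.6%.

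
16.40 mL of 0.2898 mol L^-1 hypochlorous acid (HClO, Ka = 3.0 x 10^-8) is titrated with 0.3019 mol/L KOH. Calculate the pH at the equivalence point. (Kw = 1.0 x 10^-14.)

10.35

n(HClO) = 0.2898 x 0.01640 = 0.004753 mol; V(KOH) at equivalence = 0.004753/0.3019 = 0.01574 L.
At equivalence all the acid is converted to ClO-; total volume = 0.01640 + 0.01574 = 0.03214 L, so [ClO-] = 0.004753/0.03214 = 0.1479 M.
Kb = Kw/Ka = 1.0e-14 / 3.0 x 10^-8 = 3.33e-7.
[OH^-] = sqrt(Kb x [ClO-]) = sqrt(3.33e-7 x 0.1479) = 0.000222 M.
pOH = 3.65, so pH = 14.00 - 3.65 = 10.35.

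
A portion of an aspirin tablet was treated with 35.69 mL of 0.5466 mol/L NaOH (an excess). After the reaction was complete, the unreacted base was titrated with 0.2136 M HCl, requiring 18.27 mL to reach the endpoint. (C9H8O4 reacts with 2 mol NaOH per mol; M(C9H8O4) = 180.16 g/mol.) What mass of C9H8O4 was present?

Total n(NaOH) added = 0.5466 x 0.03569 = 0.01951 mol.
n(HCl) used = 0.2136 x 0.01827 = 0.003902 mol, which equals the excess n(NaOH).
So n(NaOH) consumed by the sample = 0.01951 - 0.003902 = 0.01561 mol.
n(C9H8O4) = 0.01561 / 2 = 0.007803 mol.
mass = 0.007803 mol x 180.16 g/mol = 1.41 g.

1.41 g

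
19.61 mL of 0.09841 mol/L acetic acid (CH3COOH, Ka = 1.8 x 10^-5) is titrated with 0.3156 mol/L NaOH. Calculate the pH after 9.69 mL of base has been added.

n(acid) = 0.09841 x 0.01961 = 0.001930 mol; n(NaOH) added = 0.3156 x 0.009690 = 0.003058 mol.
Base is in excess by 0.003058 - 0.001930 = 0.001128 mol in a total volume of 0.02930 L.
[OH^-] = 0.001128/0.02930 = 0.03851 M, so pOH = 1.41 and pH = 14.00 - 1.41 = 12.59.

12.59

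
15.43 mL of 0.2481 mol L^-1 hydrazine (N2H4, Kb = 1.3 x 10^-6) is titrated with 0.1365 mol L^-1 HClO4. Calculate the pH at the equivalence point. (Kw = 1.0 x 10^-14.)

n(N2H4) = 0.2481 x 0.01543 = 0.003828 mol; V(HClO4) at equivalence = 0.003828/0.1365 = 0.02805 L.
At equivalence the base is fully converted to N2H5+; total volume = 0.04348 L, so [N2H5+] = 0.003828/0.04348 = 0.08805 M.
Ka(N2H5+) = Kw/Kb = 1.0e-14 / 1.3 x 10^-6 = 7.69e-9.
[H^+] = sqrt(Ka x [N2H5+]) = sqrt(7.69e-9 x 0.08805) = 2.60e-5 M.
pH = -log(2.60e-5) = 4.58.

4.58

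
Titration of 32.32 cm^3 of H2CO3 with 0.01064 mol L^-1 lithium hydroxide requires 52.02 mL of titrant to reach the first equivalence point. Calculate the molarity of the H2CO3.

0.0171 M

n(LiOH) = 0.01064 x 0.05202 = 0.0005535 mol.
At the first equivalence point, 1 mol OH^- react per mol H2CO3, so n(H2CO3) = 0.0005535 / 1 = 0.0005535 mol.
[H2CO3] = 0.0005535 / 0.03232 L = 0.0171 M.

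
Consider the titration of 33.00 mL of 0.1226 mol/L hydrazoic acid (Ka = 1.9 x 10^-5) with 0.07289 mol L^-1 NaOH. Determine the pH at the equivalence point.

n(HN3) = 0.1226 x 0.03300 = 0.004046 mol; V(NaOH) at equivalence = 0.004046/0.07289 = 0.05551 L.
At equivalence all the acid is converted to N3-; total volume = 0.03300 + 0.05551 = 0.08851 L, so [N3-] = 0.004046/0.08851 = 0.04571 M.
Kb = Kw/Ka = 1.0e-14 / 1.9 x 10^-5 = 5.26e-10.
[OH^-] = sqrt(Kb x [N3-]) = sqrt(5.26e-10 x 0.04571) = 4.91e-6 M.
pOH = 5.31, so pH = 14.00 - 5.31 = 8.69.

8.69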